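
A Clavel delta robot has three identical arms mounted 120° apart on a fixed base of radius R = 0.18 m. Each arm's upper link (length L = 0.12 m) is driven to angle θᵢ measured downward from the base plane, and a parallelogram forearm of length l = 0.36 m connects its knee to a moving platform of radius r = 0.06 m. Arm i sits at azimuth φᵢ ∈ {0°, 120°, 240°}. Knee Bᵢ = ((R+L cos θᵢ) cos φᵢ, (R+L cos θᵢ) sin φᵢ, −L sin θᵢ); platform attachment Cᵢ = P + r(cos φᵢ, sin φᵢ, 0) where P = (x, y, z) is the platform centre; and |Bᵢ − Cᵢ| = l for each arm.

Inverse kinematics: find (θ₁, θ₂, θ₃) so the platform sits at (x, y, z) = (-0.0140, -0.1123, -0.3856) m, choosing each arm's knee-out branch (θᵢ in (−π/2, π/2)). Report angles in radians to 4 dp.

θ₁ = 1.0471, θ₂ = 1.3960, θ₃ = 0.4362

φ1=0.0° → target in arm frame (-0.0140, -0.1123)
  A=0.1340, B=-0.3856, C=(l²−L²−A²−y'²−z²)/(2L)=-0.2669
  γ=atan2(-0.3856,0.1340)=-1.2363;  ψ=arccos(-0.6538)=2.2834;  θ1=γ+ψ≈1.0471
arm 2 (φ=120.0°): x'=-0.0903, y'=0.0683
  A cos θ + B sin θ = C:  0.2103·cos θ + -0.3856·sin θ = -0.3431
  θ2 = atan2(B,A) + arccos(C/0.4392) = 1.3960
φ3=240.0° → target in arm frame (0.1043, 0.0440)
  e−x'=0.0157;  (l²−L²−(e−x')²−y'²−z²)/2L = -0.1486
  θ3 = atan2(B,A) + arccos(C/0.3859) = 0.4362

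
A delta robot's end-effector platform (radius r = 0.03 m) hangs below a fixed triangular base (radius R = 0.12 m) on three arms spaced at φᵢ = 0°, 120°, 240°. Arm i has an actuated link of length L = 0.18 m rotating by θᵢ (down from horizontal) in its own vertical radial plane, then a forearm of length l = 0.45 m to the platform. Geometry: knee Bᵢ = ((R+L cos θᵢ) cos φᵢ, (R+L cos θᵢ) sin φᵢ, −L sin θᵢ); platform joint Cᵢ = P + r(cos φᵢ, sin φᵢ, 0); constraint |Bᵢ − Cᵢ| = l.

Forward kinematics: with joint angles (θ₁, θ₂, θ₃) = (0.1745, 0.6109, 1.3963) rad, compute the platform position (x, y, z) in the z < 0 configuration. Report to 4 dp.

arm 1 at φ=0.0°: ρ1 = 0.2673;  O1 = (0.2673, 0.0000, -0.0313)
arm 2 at φ=120.0°: ρ2 = 0.2374;  O2 = (-0.1187, 0.2056, -0.1032)
O3 = (0.1213·cos240.0°, 0.1213·sin240.0°, -0.1773) = (-0.0606, -0.1050, -0.1773)
eliminate P² terms by subtracting sphere 1 from 2 and 3
linear system: -0.7720x+0.4113y = -0.0054−-0.1440z; -0.6558x+-0.2100y = -0.0263−-0.2920z
det = 0.4318;  x = 0.0276+-0.3482z,  y = 0.0388+-0.3034z
quadratic in z: (1.2133)z²+(0.2058)z+(-0.1426)=0, √Δ=0.8570 → z ∈ {-0.4380, 0.2684}; z = -0.4380 (taking z<0)
x = 0.1801, y = 0.1717

(0.1801, 0.1717, -0.4380)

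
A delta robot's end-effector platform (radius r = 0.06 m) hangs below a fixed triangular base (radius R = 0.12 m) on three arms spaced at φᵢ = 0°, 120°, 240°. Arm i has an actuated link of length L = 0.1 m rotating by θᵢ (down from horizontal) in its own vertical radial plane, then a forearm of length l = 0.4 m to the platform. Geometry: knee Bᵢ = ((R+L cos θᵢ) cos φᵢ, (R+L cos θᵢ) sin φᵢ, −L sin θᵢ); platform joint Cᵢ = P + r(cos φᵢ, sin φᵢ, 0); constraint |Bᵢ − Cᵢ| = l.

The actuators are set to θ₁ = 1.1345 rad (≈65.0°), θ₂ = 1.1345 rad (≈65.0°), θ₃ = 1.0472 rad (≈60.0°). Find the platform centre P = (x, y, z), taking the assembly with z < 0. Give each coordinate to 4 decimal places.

(-0.0074, -0.0128, -0.4751)

S1 = (0.1023·cos0.0°, 0.1023·sin0.0°, -0.0906) = (0.1023, 0.0000, -0.0906)
φ2=120.0°: virtual centre (-0.0511, 0.0886, -0.0906), radius l
S3 = (0.1100·cos240.0°, 0.1100·sin240.0°, -0.0866) = (-0.0550, -0.0953, -0.0866)
eliminate P² terms by subtracting sphere 1 from 2 and 3
linear system: -0.3068x+0.1771y = 0.0000−0.0000z; -0.3145x+-0.1905y = 0.0009−0.0081z
Cramer: x(z) = -0.0014+0.0125z;  y(z) = -0.0025+0.0217z
sphere 1 gives Az²+Bz+C=0 with A=1.0006, B=0.1786, C=-0.1410;  B²−4AC=0.5963;  roots -0.4751, 0.2966;  negative root z = -0.4751
x = -0.0074, y = -0.0128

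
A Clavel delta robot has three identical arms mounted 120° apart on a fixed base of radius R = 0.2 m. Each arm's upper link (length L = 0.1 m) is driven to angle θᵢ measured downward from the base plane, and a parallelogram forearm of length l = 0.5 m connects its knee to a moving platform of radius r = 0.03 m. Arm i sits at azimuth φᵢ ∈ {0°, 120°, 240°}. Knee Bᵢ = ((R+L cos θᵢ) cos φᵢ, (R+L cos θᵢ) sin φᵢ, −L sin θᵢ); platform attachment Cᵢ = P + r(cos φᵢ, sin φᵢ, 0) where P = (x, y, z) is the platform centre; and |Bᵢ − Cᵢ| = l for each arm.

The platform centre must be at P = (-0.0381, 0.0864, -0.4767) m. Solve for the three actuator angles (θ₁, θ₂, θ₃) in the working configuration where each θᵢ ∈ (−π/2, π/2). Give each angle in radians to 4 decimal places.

arm 1 (φ=0.0°): x'=-0.0381, y'=0.0864
  A=0.2081, B=-0.4767, C=(l²−L²−A²−y'²−z²)/(2L)=-0.1901
  √(A²+B²)=0.5201;  θ1 = -1.1592+1.9449 ≈ 0.7857
rotate P by −φ2: (0.0939, -0.0102, -0.4767)
  e−x'=0.0761;  (l²−L²−(e−x')²−y'²−z²)/2L = 0.0343
  γ=atan2(-0.4767,0.0761)=-1.4124;  ψ=arccos(0.0710)=1.4997;  θ2=γ+ψ≈0.0873
arm 3 (φ=240.0°): x'=-0.0558, y'=-0.0762
  A=0.2258, B=-0.4767, C=(l²−L²−A²−y'²−z²)/(2L)=-0.2201
  √(A²+B²)=0.5275;  θ3 = -1.1285+2.0013 ≈ 0.8728

θ₁ = 0.7857, θ₂ = 0.0873, θ₃ = 0.8728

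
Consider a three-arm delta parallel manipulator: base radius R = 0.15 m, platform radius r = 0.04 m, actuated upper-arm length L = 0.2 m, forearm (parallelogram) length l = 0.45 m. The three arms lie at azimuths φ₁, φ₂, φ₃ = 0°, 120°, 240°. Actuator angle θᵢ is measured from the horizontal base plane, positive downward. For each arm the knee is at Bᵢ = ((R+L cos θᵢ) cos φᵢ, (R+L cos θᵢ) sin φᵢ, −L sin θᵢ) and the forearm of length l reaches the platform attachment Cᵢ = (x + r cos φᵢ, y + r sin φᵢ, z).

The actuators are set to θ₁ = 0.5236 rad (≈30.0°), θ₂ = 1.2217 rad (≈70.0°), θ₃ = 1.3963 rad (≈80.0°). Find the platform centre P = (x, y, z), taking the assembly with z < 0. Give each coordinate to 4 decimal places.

arm 1 at φ=0.0°: (R−r)+L cos θ1 = 0.2832;  centre 1 = (0.2832, 0.0000, -0.1000)
arm 2 at φ=120.0°: (R−r)+L cos θ2 = 0.1784;  centre 2 = (-0.0892, 0.1545, -0.1879)
arm 3 at φ=240.0°: (R−r)+L cos θ3 = 0.1447;  centre 3 = (-0.0724, -0.1253, -0.1970)
|centre ₂|²−|centre ₁|² = -0.0231;  |centre ₃|²−|centre ₁|² = -0.0305
[-0.7448 0.3090 -0.1759]·P = -0.0231;  [-0.7111 -0.2507 -0.1939]·P = -0.0305
Cramer: x(z) = 0.0374-0.2559z;  y(z) = 0.0155-0.0477z
quadratic in z: (1.0678)z²+(0.3243)z+(-0.1318)=0, √Δ=0.8175 → z ∈ {-0.5347, 0.2309}; z = -0.5347 (taking z<0)
x = 0.1742, y = 0.0410

(0.1742, 0.0410, -0.5347)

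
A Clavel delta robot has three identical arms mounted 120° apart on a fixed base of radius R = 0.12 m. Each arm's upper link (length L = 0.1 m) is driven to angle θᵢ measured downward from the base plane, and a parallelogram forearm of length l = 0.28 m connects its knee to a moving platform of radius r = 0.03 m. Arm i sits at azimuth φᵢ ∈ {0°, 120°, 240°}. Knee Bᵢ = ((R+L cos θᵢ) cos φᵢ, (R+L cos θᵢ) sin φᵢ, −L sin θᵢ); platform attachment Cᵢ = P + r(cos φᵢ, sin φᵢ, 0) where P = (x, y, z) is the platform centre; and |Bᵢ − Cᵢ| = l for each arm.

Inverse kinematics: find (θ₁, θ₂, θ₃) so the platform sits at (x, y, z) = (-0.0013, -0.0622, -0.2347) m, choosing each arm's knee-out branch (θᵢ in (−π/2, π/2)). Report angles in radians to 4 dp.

rotate P by −φ1: (-0.0013, -0.0622, -0.2347)
  A=0.0913, B=-0.2347, C=(l²−L²−A²−y'²−z²)/(2L)=0.0056
  θ1 = atan2(B,A) + arccos(C/0.2518) = 0.3489
φ2=120.0° → target in arm frame (-0.0532, 0.0322)
  A cos θ + B sin θ = C:  0.1432·cos θ + -0.2347·sin θ = -0.0412
  γ=atan2(-0.2347,0.1432)=-1.0229;  ψ=arccos(-0.1497)=1.7211;  θ2=γ+ψ≈0.6982
arm 3 (φ=240.0°): x'=0.0545, y'=0.0300
  A cos θ + B sin θ = C:  0.0355·cos θ + -0.2347·sin θ = 0.0558
  γ=atan2(-0.2347,0.0355)=-1.4207;  ψ=arccos(0.2350)=1.3335;  θ3=γ+ψ≈-0.0872

θ₁ = 0.3489, θ₂ = 0.6982, θ₃ = -0.0872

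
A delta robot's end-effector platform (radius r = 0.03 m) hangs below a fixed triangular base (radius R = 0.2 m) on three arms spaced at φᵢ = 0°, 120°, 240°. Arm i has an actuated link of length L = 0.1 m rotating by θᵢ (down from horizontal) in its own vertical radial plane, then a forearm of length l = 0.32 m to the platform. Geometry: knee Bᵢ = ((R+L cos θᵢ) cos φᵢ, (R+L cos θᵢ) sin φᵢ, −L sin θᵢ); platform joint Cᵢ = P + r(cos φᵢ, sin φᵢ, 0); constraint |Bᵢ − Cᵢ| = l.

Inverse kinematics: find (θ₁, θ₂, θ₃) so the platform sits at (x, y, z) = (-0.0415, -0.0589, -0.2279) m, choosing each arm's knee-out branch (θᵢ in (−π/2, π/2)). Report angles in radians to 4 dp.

θ₁ = 0.8729, θ₂ = 0.7855, θ₃ = -0.2616

φ1=0.0° → target in arm frame (-0.0415, -0.0589)
  A=0.2115, B=-0.2279, C=(l²−L²−A²−y'²−z²)/(2L)=-0.0387
  √(A²+B²)=0.3109;  θ1 = -0.8227+1.6956 ≈ 0.8729
rotate P by −φ2: (-0.0303, 0.0654, -0.2279)
  A cos θ + B sin θ = C:  0.2003·cos θ + -0.2279·sin θ = -0.0196
  θ2 = atan2(B,A) + arccos(C/0.3034) = 0.7855
rotate P by −φ3: (0.0718, -0.0065, -0.2279)
  A cos θ + B sin θ = C:  0.0982·cos θ + -0.2279·sin θ = 0.1538
  γ=atan2(-0.2279,0.0982)=-1.1638;  ψ=arccos(0.6199)=0.9022;  θ3=γ+ψ≈-0.2616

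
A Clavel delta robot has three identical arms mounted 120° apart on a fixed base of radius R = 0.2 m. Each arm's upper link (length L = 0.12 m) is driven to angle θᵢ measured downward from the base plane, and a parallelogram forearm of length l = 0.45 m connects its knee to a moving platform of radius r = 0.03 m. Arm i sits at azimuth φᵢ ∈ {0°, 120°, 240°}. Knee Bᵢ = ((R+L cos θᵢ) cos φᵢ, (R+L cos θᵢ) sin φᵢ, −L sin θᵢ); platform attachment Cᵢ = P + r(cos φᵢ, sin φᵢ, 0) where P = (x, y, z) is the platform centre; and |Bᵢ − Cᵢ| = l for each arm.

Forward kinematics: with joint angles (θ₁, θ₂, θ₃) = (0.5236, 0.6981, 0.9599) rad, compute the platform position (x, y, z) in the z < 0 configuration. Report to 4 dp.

(0.0417, 0.0318, -0.4441)

S1 = (0.2739·cos0.0°, 0.2739·sin0.0°, -0.0600) = (0.2739, 0.0000, -0.0600)
arm 2 at φ=120.0°: ρ2 = 0.2619;  S2 = (-0.1310, 0.2268, -0.0771)
S3 = (0.2388·cos240.0°, 0.2388·sin240.0°, -0.0983) = (-0.1194, -0.2068, -0.0983)
subtract pairs → two planes through P
[-0.8098 0.4537 -0.0343]·P = -0.0041;  [-0.7867 -0.4137 -0.0766]·P = -0.0119
Cramer: x(z) = 0.0103-0.0707z;  y(z) = 0.0093-0.0507z
quadratic in z: (1.0076)z²+(0.1563)z+(-0.1293)=0, √Δ=0.7386 → z ∈ {-0.4441, 0.2889}; z = -0.4441 (taking z<0)
x = 0.0417, y = 0.0318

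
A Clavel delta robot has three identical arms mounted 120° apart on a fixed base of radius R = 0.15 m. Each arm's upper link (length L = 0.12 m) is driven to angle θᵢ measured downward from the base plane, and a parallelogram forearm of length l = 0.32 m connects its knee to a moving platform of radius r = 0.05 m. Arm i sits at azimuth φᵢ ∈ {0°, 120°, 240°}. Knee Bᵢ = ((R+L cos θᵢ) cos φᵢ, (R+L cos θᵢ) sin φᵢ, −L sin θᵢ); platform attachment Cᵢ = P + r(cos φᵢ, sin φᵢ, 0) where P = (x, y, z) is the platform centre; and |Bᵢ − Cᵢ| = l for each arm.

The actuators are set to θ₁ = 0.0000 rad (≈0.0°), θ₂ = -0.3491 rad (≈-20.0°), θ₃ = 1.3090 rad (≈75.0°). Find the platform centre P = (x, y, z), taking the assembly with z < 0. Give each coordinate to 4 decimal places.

(0.0620, 0.1570, -0.2297)

arm 1 at φ=0.0°: (R−r)+L cos θ1 = 0.2200;  S1 = (0.2200, 0.0000, 0.0000)
φ2=120.0°: virtual centre (-0.1064, 0.1843, 0.0410), radius l
S3 = (0.1311·cos240.0°, 0.1311·sin240.0°, -0.1159) = (-0.0655, -0.1135, -0.1159)
|S₂|²−|S₁|² = -0.0014;  |S₃|²−|S₁|² = -0.0178
[-0.6528 0.3685 0.0821]·P = -0.0014;  [-0.5711 -0.2270 -0.2318]·P = -0.0178
det = 0.3586;  x = 0.0192+-0.1863z,  y = 0.0301+-0.5527z
quadratic in z: (1.3402)z²+(0.0416)z+(-0.0612)=0, √Δ=0.5742 → z ∈ {-0.2297, 0.1987}; z = -0.2297 (taking z<0)
x = 0.0620, y = 0.1570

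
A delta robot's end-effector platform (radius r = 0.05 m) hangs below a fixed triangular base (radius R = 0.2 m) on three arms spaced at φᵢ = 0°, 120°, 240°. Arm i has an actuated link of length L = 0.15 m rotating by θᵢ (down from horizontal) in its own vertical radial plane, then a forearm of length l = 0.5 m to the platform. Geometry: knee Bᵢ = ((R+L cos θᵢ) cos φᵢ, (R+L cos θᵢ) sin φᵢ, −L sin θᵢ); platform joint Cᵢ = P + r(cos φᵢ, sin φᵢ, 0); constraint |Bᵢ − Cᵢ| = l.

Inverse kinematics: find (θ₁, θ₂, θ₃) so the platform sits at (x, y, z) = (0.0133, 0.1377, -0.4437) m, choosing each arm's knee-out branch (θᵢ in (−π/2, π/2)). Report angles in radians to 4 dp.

θ₁ = 0.3493, θ₂ = -0.0872, θ₃ = 0.8728

arm 1 (φ=0.0°): x'=0.0133, y'=0.1377
  A cos θ + B sin θ = C:  0.1367·cos θ + -0.4437·sin θ = -0.0234
  √(A²+B²)=0.4643;  θ1 = -1.2719+1.6212 ≈ 0.3493
φ2=120.0° → target in arm frame (0.1126, -0.0804)
  e−x'=0.0374;  (l²−L²−(e−x')²−y'²−z²)/2L = 0.0759
  √(A²+B²)=0.4453;  θ2 = -1.4867+1.3995 ≈ -0.0872
arm 3 (φ=240.0°): x'=-0.1259, y'=-0.0573
  A=0.2759, B=-0.4437, C=(l²−L²−A²−y'²−z²)/(2L)=-0.1626
  θ3 = atan2(B,A) + arccos(C/0.5225) = 0.8728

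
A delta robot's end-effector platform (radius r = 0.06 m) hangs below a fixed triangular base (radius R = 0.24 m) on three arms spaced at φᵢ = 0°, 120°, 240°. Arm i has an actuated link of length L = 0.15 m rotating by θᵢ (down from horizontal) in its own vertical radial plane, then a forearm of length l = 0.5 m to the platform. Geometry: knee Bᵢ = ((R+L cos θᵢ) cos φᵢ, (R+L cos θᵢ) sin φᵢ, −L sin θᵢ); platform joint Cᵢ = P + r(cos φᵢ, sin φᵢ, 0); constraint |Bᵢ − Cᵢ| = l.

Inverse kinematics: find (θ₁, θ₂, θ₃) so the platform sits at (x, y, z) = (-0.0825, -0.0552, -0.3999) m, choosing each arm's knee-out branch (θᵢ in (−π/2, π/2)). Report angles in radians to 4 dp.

θ₁ = 0.6114, θ₂ = 0.2621, θ₃ = -0.2616

arm 1 (φ=0.0°): x'=-0.0825, y'=-0.0552
  A=0.2625, B=-0.3999, C=(l²−L²−A²−y'²−z²)/(2L)=-0.0146
  θ1 = atan2(B,A) + arccos(C/0.4784) = 0.6114
φ2=120.0° → target in arm frame (-0.0066, 0.0990)
  A=0.1866, B=-0.3999, C=(l²−L²−A²−y'²−z²)/(2L)=0.0766
  θ2 = atan2(B,A) + arccos(C/0.4413) = 0.2621
arm 3 (φ=240.0°): x'=0.0891, y'=-0.0438
  A=0.0909, B=-0.3999, C=(l²−L²−A²−y'²−z²)/(2L)=0.1913
  √(A²+B²)=0.4101;  θ3 = -1.3472+1.0855 ≈ -0.2616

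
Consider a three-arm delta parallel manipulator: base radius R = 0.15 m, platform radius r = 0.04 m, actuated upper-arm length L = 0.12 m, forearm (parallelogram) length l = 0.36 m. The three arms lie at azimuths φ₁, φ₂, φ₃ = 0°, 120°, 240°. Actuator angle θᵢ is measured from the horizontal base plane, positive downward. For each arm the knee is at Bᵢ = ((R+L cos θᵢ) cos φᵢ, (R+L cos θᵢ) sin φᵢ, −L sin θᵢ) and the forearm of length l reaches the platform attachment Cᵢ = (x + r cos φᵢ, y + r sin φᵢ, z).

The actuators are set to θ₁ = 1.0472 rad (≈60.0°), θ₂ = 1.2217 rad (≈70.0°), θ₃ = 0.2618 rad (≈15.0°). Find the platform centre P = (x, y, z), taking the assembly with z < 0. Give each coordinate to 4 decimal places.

(-0.0390, -0.1143, -0.3739)

centre 1 = (0.1700·cos0.0°, 0.1700·sin0.0°, -0.1039) = (0.1700, 0.0000, -0.1039)
arm 2 at φ=120.0°: ρ2 = 0.1510;  centre 2 = (-0.0755, 0.1308, -0.1128)
arm 3 at φ=240.0°: ρ3 = 0.2259;  centre 3 = (-0.1130, -0.1956, -0.0311)
|centre ₂|²−|centre ₁|² = -0.0042;  |centre ₃|²−|centre ₁|² = 0.0123
[-0.4910 0.2616 -0.0177]·P = -0.0042;  [-0.5659 -0.3913 0.1457]·P = 0.0123
det = 0.3402;  x = -0.0047+0.0917z,  y = -0.0247+0.2398z
sphere 1 gives Az²+Bz+C=0 with A=1.0659, B=0.1640, C=-0.0877;  B²−4AC=0.4007;  roots -0.3739, 0.2200;  negative root z = -0.3739
x = -0.0390, y = -0.1143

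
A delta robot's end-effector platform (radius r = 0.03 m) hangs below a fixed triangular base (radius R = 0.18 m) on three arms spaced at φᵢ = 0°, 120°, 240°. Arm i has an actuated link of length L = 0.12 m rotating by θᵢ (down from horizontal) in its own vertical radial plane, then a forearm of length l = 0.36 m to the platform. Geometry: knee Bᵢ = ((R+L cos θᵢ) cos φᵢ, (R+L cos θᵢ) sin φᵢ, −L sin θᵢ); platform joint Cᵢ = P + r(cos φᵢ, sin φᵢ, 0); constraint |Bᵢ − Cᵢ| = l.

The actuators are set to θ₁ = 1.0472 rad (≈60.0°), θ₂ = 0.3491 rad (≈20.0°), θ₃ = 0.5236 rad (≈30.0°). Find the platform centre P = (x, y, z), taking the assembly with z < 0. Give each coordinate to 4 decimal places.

φ1=0.0°: virtual centre (0.2100, 0.0000, -0.1039), radius l
arm 2 at φ=120.0°: (R−r)+L cos θ2 = 0.2628;  centre 2 = (-0.1314, 0.2276, -0.0410)
centre 3 = (0.2539·cos240.0°, 0.2539·sin240.0°, -0.0600) = (-0.1270, -0.2199, -0.0600)
|centre ₂|²−|centre ₁|² = 0.0158;  |centre ₃|²−|centre ₁|² = 0.0132
plane₁₂: -0.6828x+0.4551y+0.1258z = 0.0158
Cramer: x(z) = -0.0213+0.1570z;  y(z) = 0.0028-0.0408z
sphere 1 gives Az²+Bz+C=0 with A=1.0263, B=0.1350, C=-0.0653;  B²−4AC=0.2862;  roots -0.3264, 0.1949;  negative root z = -0.3264
x = -0.0726, y = 0.0161

(-0.0726, 0.0161, -0.3264)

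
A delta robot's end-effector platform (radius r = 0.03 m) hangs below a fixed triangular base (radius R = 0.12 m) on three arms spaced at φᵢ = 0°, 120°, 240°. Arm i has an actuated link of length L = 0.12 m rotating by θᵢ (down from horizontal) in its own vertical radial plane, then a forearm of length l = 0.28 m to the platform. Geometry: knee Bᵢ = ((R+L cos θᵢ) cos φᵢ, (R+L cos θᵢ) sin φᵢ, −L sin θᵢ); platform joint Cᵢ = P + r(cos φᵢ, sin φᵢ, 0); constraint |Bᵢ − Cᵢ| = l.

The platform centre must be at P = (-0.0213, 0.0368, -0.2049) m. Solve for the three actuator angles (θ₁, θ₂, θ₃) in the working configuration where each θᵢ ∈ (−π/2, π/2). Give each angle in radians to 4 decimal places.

arm 1 (φ=0.0°): x'=-0.0213, y'=0.0368
  A=0.1113, B=-0.2049, C=(l²−L²−A²−y'²−z²)/(2L)=0.0345
  γ=atan2(-0.2049,0.1113)=-1.0732;  ψ=arccos(0.1478)=1.4224;  θ1=γ+ψ≈0.3492
φ2=120.0° → target in arm frame (0.0425, 0.0000)
  A=0.0475, B=-0.2049, C=(l²−L²−A²−y'²−z²)/(2L)=0.0823
  θ2 = atan2(B,A) + arccos(C/0.2103) = -0.1745
rotate P by −φ3: (-0.0212, -0.0368, -0.2049)
  A cos θ + B sin θ = C:  0.1112·cos θ + -0.2049·sin θ = 0.0345
  γ=atan2(-0.2049,0.1112)=-1.0735;  ψ=arccos(0.1481)=1.4221;  θ3=γ+ψ≈0.3486

θ₁ = 0.3492, θ₂ = -0.1745, θ₃ = 0.3486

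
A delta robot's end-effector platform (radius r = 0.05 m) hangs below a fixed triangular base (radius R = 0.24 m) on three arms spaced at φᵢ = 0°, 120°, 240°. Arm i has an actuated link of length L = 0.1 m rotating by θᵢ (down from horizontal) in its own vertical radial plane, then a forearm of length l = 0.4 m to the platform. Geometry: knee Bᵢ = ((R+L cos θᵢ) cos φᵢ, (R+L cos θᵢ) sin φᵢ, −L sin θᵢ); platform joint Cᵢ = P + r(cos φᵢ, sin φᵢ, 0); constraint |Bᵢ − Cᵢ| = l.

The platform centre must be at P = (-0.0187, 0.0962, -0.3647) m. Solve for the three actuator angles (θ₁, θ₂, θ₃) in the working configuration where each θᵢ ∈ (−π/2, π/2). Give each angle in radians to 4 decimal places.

θ₁ = 0.9600, θ₂ = 0.1746, θ₃ = 1.3094

rotate P by −φ1: (-0.0187, 0.0962, -0.3647)
  A cos θ + B sin θ = C:  0.2087·cos θ + -0.3647·sin θ = -0.1791
  γ=atan2(-0.3647,0.2087)=-1.0510;  ψ=arccos(-0.4262)=2.0111;  θ1=γ+ψ≈0.9600
φ2=120.0° → target in arm frame (0.0927, -0.0319)
  A cos θ + B sin θ = C:  0.0973·cos θ + -0.3647·sin θ = 0.0325
  θ2 = atan2(B,A) + arccos(C/0.3775) = 0.1746
φ3=240.0° → target in arm frame (-0.0740, -0.0643)
  A=0.2640, B=-0.3647, C=(l²−L²−A²−y'²−z²)/(2L)=-0.2841
  √(A²+B²)=0.4502;  θ3 = -0.9443+2.2536 ≈ 1.3094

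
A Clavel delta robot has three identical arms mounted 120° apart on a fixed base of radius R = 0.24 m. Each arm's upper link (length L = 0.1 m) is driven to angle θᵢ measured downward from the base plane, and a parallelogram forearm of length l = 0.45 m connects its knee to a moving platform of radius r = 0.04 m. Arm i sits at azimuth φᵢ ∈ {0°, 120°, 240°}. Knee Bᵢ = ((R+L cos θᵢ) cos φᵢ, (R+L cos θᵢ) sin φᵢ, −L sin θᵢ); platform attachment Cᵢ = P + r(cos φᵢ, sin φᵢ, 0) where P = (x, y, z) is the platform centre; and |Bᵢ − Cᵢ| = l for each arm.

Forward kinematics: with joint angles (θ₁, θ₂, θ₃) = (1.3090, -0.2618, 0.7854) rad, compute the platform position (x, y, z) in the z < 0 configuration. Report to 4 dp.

φ1=0.0°: virtual centre (0.2259, 0.0000, -0.0966), radius l
arm 2 at φ=120.0°: ρ2 = 0.2966;  centre 2 = (-0.1483, 0.2569, 0.0259)
φ3=240.0°: virtual centre (-0.1354, -0.2344, -0.0707), radius l
|centre ₂|²−|centre ₁|² = 0.0283;  |centre ₃|²−|centre ₁|² = 0.0179
plane₁₂: -0.7484x+0.5137y+0.2449z = 0.0283
Cramer: x(z) = -0.0311+0.1959z;  y(z) = 0.0097-0.1914z
into |P−centre ₁|² = l²: 1.0750z² + 0.0888z + -0.1270 = 0;  Δ = 0.5541;  z = -0.3875 or 0.3049 → z<0 root = -0.3875
x = -0.1070, y = 0.0839

(-0.1070, 0.0839, -0.3875)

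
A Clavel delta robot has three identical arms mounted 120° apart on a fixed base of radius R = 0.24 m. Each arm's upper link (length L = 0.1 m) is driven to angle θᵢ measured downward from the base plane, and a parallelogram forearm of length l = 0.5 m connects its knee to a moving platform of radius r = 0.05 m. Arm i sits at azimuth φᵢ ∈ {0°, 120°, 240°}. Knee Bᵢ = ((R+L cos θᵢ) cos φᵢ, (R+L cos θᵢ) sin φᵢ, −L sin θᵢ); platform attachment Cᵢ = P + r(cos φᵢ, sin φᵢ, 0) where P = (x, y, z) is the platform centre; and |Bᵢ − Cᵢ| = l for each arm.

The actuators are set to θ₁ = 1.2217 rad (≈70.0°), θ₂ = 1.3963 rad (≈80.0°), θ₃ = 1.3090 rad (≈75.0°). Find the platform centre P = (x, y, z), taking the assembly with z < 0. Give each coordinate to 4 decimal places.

arm 1 at φ=0.0°: (R−r)+L cos θ1 = 0.2242;  centre 1 = (0.2242, 0.0000, -0.0940)
arm 2 at φ=120.0°: (R−r)+L cos θ2 = 0.2074;  centre 2 = (-0.1037, 0.1796, -0.0985)
centre 3 = (0.2159·cos240.0°, 0.2159·sin240.0°, -0.0966) = (-0.1079, -0.1870, -0.0966)
subtract pairs → two planes through P
[-0.6558 0.3592 -0.0090]·P = -0.0064;  [-0.6643 -0.3739 -0.0052]·P = -0.0032
Cramer: x(z) = 0.0073-0.0109z;  y(z) = -0.0045+0.0053z
quadratic in z: (1.0001)z²+(0.1926)z+(-0.1941)=0, √Δ=0.9020 → z ∈ {-0.5472, 0.3546}; z = -0.5472 (taking z<0)
x = 0.0132, y = -0.0074

(0.0132, -0.0074, -0.5472)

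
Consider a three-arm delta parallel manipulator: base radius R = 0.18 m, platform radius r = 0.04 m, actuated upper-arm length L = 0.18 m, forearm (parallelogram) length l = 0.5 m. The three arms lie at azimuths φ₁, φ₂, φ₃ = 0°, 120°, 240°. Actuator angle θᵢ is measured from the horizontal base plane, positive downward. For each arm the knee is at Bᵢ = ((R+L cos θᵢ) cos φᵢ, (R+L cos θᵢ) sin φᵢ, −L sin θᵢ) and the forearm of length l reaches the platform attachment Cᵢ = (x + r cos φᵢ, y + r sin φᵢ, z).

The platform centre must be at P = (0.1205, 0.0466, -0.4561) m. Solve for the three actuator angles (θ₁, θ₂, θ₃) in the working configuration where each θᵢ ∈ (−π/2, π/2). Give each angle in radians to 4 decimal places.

θ₁ = 0.0000, θ₂ = 0.5238, θ₃ = 0.7856

arm 1 (φ=0.0°): x'=0.1205, y'=0.0466
  A=0.0195, B=-0.4561, C=(l²−L²−A²−y'²−z²)/(2L)=0.0195
  γ=atan2(-0.4561,0.0195)=-1.5281;  ψ=arccos(0.0427)=1.5281;  θ1=γ+ψ≈0.0000
φ2=120.0° → target in arm frame (-0.0199, -0.1277)
  A=0.1599, B=-0.4561, C=(l²−L²−A²−y'²−z²)/(2L)=-0.0897
  γ=atan2(-0.4561,0.1599)=-1.2336;  ψ=arccos(-0.1856)=1.7575;  θ2=γ+ψ≈0.5238
arm 3 (φ=240.0°): x'=-0.1006, y'=0.0811
  A=0.2406, B=-0.4561, C=(l²−L²−A²−y'²−z²)/(2L)=-0.1525
  √(A²+B²)=0.5157;  θ3 = -1.0854+1.8710 ≈ 0.7856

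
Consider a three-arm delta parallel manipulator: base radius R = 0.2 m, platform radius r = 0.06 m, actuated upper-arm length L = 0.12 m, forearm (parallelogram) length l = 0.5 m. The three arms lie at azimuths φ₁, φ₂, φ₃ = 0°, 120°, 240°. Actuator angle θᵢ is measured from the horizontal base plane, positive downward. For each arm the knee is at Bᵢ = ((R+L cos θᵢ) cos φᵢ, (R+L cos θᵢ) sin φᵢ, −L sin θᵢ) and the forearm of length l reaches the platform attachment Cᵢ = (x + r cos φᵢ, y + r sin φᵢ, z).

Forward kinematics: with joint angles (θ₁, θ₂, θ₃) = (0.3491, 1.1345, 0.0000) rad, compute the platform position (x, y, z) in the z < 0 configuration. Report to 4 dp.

arm 1 at φ=0.0°: ρ1 = 0.2528;  O1 = (0.2528, 0.0000, -0.0410)
O2 = (0.1907·cos120.0°, 0.1907·sin120.0°, -0.1088) = (-0.0954, 0.1652, -0.1088)
φ3=240.0°: virtual centre (-0.1300, -0.2252, 0.0000), radius l
eliminate P² terms by subtracting sphere 1 from 2 and 3
plane₁₂: -0.6962x+0.3303y+-0.1354z = -0.0174
Cramer: x(z) = 0.0126-0.0598z;  y(z) = -0.0260+0.2839z
sphere 1 gives Az²+Bz+C=0 with A=1.0842, B=0.0961, C=-0.1900;  B²−4AC=0.8331;  roots -0.4652, 0.3766;  negative root z = -0.4652
x = 0.0405, y = -0.1581

(0.0405, -0.1581, -0.4652)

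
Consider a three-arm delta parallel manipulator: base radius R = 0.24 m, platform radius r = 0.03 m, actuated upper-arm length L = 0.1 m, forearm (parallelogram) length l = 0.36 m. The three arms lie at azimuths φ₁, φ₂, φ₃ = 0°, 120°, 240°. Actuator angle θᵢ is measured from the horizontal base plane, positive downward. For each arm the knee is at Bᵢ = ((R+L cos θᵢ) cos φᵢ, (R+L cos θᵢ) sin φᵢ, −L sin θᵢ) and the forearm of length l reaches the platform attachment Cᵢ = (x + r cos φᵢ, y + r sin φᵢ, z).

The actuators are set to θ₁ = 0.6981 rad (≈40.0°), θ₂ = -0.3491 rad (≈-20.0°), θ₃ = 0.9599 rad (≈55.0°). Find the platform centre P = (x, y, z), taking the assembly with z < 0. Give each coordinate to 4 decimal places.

arm 1 at φ=0.0°: ρ1 = 0.2866;  S1 = (0.2866, 0.0000, -0.0643)
arm 2 at φ=120.0°: ρ2 = 0.3040;  S2 = (-0.1520, 0.2632, 0.0342)
φ3=240.0°: virtual centre (-0.1337, -0.2315, -0.0819), radius l
|S₂|²−|S₁|² = 0.0073;  |S₃|²−|S₁|² = -0.0081
[-0.8772 0.5265 0.1970]·P = 0.0073;  [-0.8406 -0.4631 -0.0353]·P = -0.0081
det = 0.8488;  x = 0.0010+0.0856z,  y = 0.0156+-0.2315z
sphere 1 gives Az²+Bz+C=0 with A=1.0609, B=0.0725, C=-0.0437;  B²−4AC=0.1906;  roots -0.2399, 0.1716;  negative root z = -0.2399
x = -0.0195, y = 0.0711

(-0.0195, 0.0711, -0.2399)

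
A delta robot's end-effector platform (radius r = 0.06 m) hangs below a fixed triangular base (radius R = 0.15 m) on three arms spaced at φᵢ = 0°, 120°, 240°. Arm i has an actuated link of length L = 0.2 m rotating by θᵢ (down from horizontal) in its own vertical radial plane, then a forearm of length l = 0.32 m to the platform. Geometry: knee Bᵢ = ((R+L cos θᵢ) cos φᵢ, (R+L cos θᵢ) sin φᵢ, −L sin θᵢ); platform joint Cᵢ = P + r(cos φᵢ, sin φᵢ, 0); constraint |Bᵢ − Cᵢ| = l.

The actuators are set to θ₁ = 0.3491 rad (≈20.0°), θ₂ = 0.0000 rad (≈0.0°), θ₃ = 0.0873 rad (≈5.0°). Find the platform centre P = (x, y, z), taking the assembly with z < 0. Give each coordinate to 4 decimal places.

(-0.0262, 0.0060, -0.1678)

φ1=0.0°: virtual centre (0.2779, 0.0000, -0.0684), radius l
arm 2 at φ=120.0°: (R−r)+L cos θ2 = 0.2900;  O2 = (-0.1450, 0.2511, 0.0000)
φ3=240.0°: virtual centre (-0.1446, -0.2505, -0.0174), radius l
|O₂|²−|O₁|² = 0.0022;  |O₃|²−|O₁|² = 0.0020
linear system: -0.8459x+0.5023y = 0.0022−0.1368z; -0.8451x+-0.5010y = 0.0020−0.1019z
Cramer: x(z) = -0.0025+0.1412z;  y(z) = 0.0001-0.0347z
quadratic in z: (1.0211)z²+(0.0576)z+(-0.0191)=0, √Δ=0.2851 → z ∈ {-0.1678, 0.1114}; z = -0.1678 (taking z<0)
x = -0.0262, y = 0.0060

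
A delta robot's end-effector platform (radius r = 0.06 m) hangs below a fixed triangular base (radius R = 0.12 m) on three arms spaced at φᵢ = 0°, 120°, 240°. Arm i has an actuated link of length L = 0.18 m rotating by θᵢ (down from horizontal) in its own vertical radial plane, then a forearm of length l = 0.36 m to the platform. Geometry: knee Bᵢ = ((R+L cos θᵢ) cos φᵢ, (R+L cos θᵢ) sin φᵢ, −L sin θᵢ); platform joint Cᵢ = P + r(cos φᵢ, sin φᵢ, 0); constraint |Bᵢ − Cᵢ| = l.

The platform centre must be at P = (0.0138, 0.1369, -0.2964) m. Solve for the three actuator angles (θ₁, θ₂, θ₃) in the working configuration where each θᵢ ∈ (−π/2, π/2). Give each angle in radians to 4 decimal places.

θ₁ = 0.2616, θ₂ = -0.1745, θ₃ = 0.7854

arm 1 (φ=0.0°): x'=0.0138, y'=0.1369
  e−x'=0.0462;  (l²−L²−(e−x')²−y'²−z²)/2L = -0.0320
  γ=atan2(-0.2964,0.0462)=-1.4162;  ψ=arccos(-0.1068)=1.6778;  θ1=γ+ψ≈0.2616
rotate P by −φ2: (0.1117, -0.0804, -0.2964)
  A=-0.0517, B=-0.2964, C=(l²−L²−A²−y'²−z²)/(2L)=0.0006
  √(A²+B²)=0.3009;  θ2 = -1.7434+1.5688 ≈ -0.1745
φ3=240.0° → target in arm frame (-0.1255, -0.0565)
  A cos θ + B sin θ = C:  0.1855·cos θ + -0.2964·sin θ = -0.0784
  θ3 = atan2(B,A) + arccos(C/0.3496) = 0.7854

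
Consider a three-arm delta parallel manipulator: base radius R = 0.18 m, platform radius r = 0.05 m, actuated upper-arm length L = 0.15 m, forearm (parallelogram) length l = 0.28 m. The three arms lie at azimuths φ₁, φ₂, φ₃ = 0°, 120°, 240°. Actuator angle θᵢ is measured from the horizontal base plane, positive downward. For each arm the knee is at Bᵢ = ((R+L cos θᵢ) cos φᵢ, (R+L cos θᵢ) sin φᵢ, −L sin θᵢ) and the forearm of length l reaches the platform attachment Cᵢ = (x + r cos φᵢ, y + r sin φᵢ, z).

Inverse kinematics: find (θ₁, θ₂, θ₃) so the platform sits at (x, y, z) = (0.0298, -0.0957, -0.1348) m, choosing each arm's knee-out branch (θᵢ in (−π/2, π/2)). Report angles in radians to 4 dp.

arm 1 (φ=0.0°): x'=0.0298, y'=-0.0957
  A=0.1002, B=-0.1348, C=(l²−L²−A²−y'²−z²)/(2L)=0.0618
  γ=atan2(-0.1348,0.1002)=-0.9316;  ψ=arccos(0.3678)=1.1942;  θ1=γ+ψ≈0.2626
φ2=120.0° → target in arm frame (-0.0978, 0.0220)
  e−x'=0.2278;  (l²−L²−(e−x')²−y'²−z²)/2L = -0.0488
  √(A²+B²)=0.2647;  θ2 = -0.5344+1.7562 ≈ 1.2219
rotate P by −φ3: (0.0680, 0.0737, -0.1348)
  e−x'=0.0620;  (l²−L²−(e−x')²−y'²−z²)/2L = 0.0949
  θ3 = atan2(B,A) + arccos(C/0.1484) = -0.2623

θ₁ = 0.2626, θ₂ = 1.2219, θ₃ = -0.2623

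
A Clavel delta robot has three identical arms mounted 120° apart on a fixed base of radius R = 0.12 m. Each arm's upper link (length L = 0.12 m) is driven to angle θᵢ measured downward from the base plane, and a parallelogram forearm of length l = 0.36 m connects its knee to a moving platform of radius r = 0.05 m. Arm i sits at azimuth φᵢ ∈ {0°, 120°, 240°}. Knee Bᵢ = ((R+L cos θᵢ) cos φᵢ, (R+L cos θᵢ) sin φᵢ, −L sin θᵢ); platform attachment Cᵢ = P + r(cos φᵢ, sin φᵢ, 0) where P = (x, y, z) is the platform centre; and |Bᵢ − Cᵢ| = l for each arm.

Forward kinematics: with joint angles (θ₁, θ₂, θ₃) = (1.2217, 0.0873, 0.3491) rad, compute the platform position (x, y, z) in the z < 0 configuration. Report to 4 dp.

(-0.1689, 0.0317, -0.3369)

S1 = (0.1110·cos0.0°, 0.1110·sin0.0°, -0.1128) = (0.1110, 0.0000, -0.1128)
φ2=120.0°: virtual centre (-0.0948, 0.1641, -0.0105), radius l
φ3=240.0°: virtual centre (-0.0914, -0.1583, -0.0410), radius l
eliminate P² terms by subtracting sphere 1 from 2 and 3
[-0.4116 0.3283 0.2046]·P = 0.0110;  [-0.4049 -0.3166 0.1434]·P = 0.0100
Cramer: x(z) = -0.0257+0.4250z;  y(z) = 0.0012-0.0904z
into |P−S₁|² = l²: 1.1888z² + 0.1091z + -0.0982 = 0;  Δ = 0.4787;  z = -0.3369 or 0.2451 → z<0 root = -0.3369
x = -0.1689, y = 0.0317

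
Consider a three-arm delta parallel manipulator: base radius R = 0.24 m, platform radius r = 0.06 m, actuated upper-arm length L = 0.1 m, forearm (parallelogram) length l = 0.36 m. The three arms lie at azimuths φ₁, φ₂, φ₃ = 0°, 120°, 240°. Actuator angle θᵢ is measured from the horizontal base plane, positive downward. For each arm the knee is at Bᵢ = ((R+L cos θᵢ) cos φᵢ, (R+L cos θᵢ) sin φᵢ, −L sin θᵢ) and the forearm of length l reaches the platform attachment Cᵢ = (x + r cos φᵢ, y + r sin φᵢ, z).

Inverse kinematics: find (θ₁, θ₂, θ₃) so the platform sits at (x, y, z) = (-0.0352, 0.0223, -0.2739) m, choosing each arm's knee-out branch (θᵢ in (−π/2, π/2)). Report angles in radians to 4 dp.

θ₁ = 0.6980, θ₂ = 0.0873, θ₃ = 0.4357

rotate P by −φ1: (-0.0352, 0.0223, -0.2739)
  e−x'=0.2152;  (l²−L²−(e−x')²−y'²−z²)/2L = -0.0111
  θ1 = atan2(B,A) + arccos(C/0.3483) = 0.6980
φ2=120.0° → target in arm frame (0.0369, 0.0193)
  A=0.1431, B=-0.2739, C=(l²−L²−A²−y'²−z²)/(2L)=0.1187
  √(A²+B²)=0.3090;  θ2 = -1.0894+1.1767 ≈ 0.0873
arm 3 (φ=240.0°): x'=-0.0017, y'=-0.0416
  A=0.1817, B=-0.2739, C=(l²−L²−A²−y'²−z²)/(2L)=0.0491
  √(A²+B²)=0.3287;  θ3 = -0.9850+1.4208 ≈ 0.4357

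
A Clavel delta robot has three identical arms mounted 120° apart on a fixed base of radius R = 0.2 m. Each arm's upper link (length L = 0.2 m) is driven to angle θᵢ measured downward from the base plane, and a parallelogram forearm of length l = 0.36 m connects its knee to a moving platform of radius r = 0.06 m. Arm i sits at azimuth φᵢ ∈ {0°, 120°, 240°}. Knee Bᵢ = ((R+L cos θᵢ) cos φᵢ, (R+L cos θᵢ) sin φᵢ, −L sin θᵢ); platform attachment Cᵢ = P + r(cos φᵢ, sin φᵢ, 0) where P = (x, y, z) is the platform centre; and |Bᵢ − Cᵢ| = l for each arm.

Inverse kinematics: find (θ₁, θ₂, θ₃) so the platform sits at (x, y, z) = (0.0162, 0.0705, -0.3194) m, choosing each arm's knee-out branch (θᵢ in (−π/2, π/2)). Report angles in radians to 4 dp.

θ₁ = 0.6108, θ₂ = 0.4362, θ₃ = 0.9595

φ1=0.0° → target in arm frame (0.0162, 0.0705)
  A=0.1238, B=-0.3194, C=(l²−L²−A²−y'²−z²)/(2L)=-0.0818
  γ=atan2(-0.3194,0.1238)=-1.2010;  ψ=arccos(-0.2387)=1.8119;  θ1=γ+ψ≈0.6108
rotate P by −φ2: (0.0530, -0.0493, -0.3194)
  A cos θ + B sin θ = C:  0.0870·cos θ + -0.3194·sin θ = -0.0561
  θ2 = atan2(B,A) + arccos(C/0.3310) = 0.4362
arm 3 (φ=240.0°): x'=-0.0692, y'=-0.0212
  e−x'=0.2092;  (l²−L²−(e−x')²−y'²−z²)/2L = -0.1415
  √(A²+B²)=0.3818;  θ3 = -0.9910+1.9506 ≈ 0.9595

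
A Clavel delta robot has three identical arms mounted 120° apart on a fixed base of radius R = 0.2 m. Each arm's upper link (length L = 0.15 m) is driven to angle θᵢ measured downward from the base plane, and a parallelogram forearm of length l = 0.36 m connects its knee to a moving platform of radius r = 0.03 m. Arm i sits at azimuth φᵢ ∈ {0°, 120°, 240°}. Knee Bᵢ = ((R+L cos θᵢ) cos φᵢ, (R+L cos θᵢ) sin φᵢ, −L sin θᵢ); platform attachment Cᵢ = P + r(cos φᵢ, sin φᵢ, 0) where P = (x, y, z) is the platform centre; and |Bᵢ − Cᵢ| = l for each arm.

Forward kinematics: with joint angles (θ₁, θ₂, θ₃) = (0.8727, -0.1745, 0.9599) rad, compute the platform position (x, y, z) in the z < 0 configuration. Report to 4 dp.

arm 1 at φ=0.0°: e+L cos θ1 = 0.2664;  O1 = (0.2664, 0.0000, -0.1149)
arm 2 at φ=120.0°: e+L cos θ2 = 0.3177;  O2 = (-0.1589, 0.2752, 0.0260)
arm 3 at φ=240.0°: e+L cos θ3 = 0.2560;  O3 = (-0.1280, -0.2217, -0.1229)
eliminate P² terms by subtracting sphere 1 from 2 and 3
[-0.8506 0.5503 0.2819]·P = 0.0174;  [-0.7889 -0.4435 -0.0159]·P = -0.0035
Cramer: x(z) = -0.0071+0.1433z;  y(z) = 0.0207-0.2908z
into |P−O₁|² = l²: 1.1051z² + 0.1394z + -0.0411 = 0;  Δ = 0.2013;  z = -0.2661 or 0.1399 → z<0 root = -0.2661
x = -0.0453, y = 0.0980

(-0.0453, 0.0980, -0.2661)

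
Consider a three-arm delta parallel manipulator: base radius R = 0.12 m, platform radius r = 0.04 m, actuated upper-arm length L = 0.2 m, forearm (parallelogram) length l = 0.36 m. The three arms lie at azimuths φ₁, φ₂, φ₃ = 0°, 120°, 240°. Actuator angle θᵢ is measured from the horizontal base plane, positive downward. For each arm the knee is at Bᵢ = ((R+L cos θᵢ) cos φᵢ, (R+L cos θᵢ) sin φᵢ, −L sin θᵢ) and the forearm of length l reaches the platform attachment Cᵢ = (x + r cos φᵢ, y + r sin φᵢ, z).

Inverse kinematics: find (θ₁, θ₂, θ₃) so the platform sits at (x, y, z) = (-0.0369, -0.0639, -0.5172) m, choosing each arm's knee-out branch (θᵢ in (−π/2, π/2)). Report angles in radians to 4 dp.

φ1=0.0° → target in arm frame (-0.0369, -0.0639)
  A cos θ + B sin θ = C:  0.1169·cos θ + -0.5172·sin θ = -0.4891
  √(A²+B²)=0.5302;  θ1 = -1.3485+2.7451 ≈ 1.3966
φ2=120.0° → target in arm frame (-0.0369, 0.0639)
  A cos θ + B sin θ = C:  0.1169·cos θ + -0.5172·sin θ = -0.4891
  θ2 = atan2(B,A) + arccos(C/0.5302) = 1.3966
arm 3 (φ=240.0°): x'=0.0738, y'=0.0000
  A cos θ + B sin θ = C:  0.0062·cos θ + -0.5172·sin θ = -0.4448
  θ3 = atan2(B,A) + arccos(C/0.5172) = 1.0473

θ₁ = 1.3966, θ₂ = 1.3966, θ₃ = 1.0473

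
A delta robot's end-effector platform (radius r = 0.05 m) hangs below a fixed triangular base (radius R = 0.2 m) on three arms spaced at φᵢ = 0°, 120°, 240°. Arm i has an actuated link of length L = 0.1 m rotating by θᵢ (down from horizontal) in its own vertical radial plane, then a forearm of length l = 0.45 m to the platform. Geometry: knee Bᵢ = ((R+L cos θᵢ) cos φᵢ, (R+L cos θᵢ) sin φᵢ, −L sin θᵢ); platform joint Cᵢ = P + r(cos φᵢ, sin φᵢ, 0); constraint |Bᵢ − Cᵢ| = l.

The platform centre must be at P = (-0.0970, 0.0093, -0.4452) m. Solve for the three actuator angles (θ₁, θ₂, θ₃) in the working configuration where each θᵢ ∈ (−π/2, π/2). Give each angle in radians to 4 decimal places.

rotate P by −φ1: (-0.0970, 0.0093, -0.4452)
  A cos θ + B sin θ = C:  0.2470·cos θ + -0.4452·sin θ = -0.3340
  √(A²+B²)=0.5091;  θ1 = -1.0643+2.2863 ≈ 1.2220
φ2=120.0° → target in arm frame (0.0566, 0.0794)
  e−x'=0.0934;  (l²−L²−(e−x')²−y'²−z²)/2L = -0.1037
  √(A²+B²)=0.4549;  θ2 = -1.3639+1.8007 ≈ 0.4368
rotate P by −φ3: (0.0404, -0.0887, -0.4452)
  e−x'=0.1096;  (l²−L²−(e−x')²−y'²−z²)/2L = -0.1278
  θ3 = atan2(B,A) + arccos(C/0.4585) = 0.5238

θ₁ = 1.2220, θ₂ = 0.4368, θ₃ = 0.5238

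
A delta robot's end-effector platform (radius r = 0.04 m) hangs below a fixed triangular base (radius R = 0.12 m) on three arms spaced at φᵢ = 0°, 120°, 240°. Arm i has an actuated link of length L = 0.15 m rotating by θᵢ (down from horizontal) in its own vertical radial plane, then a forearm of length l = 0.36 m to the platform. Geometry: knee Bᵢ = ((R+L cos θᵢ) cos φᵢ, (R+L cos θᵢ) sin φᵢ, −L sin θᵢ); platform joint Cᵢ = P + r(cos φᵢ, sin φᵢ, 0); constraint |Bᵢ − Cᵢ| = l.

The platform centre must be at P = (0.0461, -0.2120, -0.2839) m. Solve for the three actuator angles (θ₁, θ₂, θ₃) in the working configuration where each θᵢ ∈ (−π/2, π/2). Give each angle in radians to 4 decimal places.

θ₁ = 0.3493, θ₂ = 1.3092, θ₃ = -0.2620

arm 1 (φ=0.0°): x'=0.0461, y'=-0.2120
  e−x'=0.0339;  (l²−L²−(e−x')²−y'²−z²)/2L = -0.0653
  γ=atan2(-0.2839,0.0339)=-1.4520;  ψ=arccos(-0.2284)=1.8012;  θ1=γ+ψ≈0.3493
arm 2 (φ=120.0°): x'=-0.2066, y'=0.0661
  A cos θ + B sin θ = C:  0.2866·cos θ + -0.2839·sin θ = -0.2001
  √(A²+B²)=0.4034;  θ2 = -0.7806+2.0898 ≈ 1.3092
arm 3 (φ=240.0°): x'=0.1605, y'=0.1459
  A=-0.0805, B=-0.2839, C=(l²−L²−A²−y'²−z²)/(2L)=-0.0043
  √(A²+B²)=0.2951;  θ3 = -1.8472+1.5853 ≈ -0.2620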